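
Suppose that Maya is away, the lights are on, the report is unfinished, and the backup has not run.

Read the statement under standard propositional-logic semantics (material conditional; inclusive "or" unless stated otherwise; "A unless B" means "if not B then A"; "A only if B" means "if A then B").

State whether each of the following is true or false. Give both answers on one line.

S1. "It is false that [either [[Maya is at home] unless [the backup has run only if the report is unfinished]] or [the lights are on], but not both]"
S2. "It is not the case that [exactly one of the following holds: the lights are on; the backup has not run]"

Let P = "Maya is at home" (F), R = "the backup has run" (F), L = "the report is finished" (F), U = "the lights are on" (T).

S1: Formalization: ¬((P ∨ (R → ¬L)) ⊕ U)

¬L = ¬F = T
R → ¬L = F → T = T
P ∨ (R → ¬L) = F ∨ T = T
(P ∨ (R → ¬L)) ⊕ U = T ⊕ T = F
¬((P ∨ (R → ¬L)) ⊕ U) = ¬F = T
Hence S1 is true.

S2: This is ¬(U ⊕ ¬R).

¬R = ¬F = T
U ⊕ ¬R = T ⊕ T = F
¬(U ⊕ ¬R) = ¬F = T
Hence S2 is true.

S1 T; S2 T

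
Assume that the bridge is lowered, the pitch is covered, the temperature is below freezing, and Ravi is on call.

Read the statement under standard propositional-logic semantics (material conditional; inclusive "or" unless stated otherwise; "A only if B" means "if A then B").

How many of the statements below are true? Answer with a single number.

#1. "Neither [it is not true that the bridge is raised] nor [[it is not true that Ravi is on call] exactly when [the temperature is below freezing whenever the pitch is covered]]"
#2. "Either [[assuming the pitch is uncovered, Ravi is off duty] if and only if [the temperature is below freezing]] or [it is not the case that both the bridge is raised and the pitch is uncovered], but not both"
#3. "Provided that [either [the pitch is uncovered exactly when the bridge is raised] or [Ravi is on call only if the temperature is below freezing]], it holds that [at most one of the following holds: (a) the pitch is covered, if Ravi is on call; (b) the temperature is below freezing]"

0

Let P = "the bridge is raised" (False), S = "Ravi is on call" (True), Q = "the pitch is covered" (True), R = "the temperature is below freezing" (True).

#1: Formalization: not P nor (not S iff (Q -> R))

not P = not False = True
not S = not True = False
Q -> R = True -> True = True
not S iff (Q -> R) = False iff True = False
not P nor (not S iff (Q -> R)) = True nor False = False
So #1 is false.

#2: Formalization: ((not Q -> not S) iff R) xor (P nand not Q)

not Q = not True = False
not S = not True = False
not Q -> not S = False -> False = True
(not Q -> not S) iff R = True iff True = True
not Q = not True = False
P nand not Q = False nand False = True
((not Q -> not S) iff R) xor (P nand not Q) = True xor True = False
Thus #2 is false.

#3: In symbols: ((not Q iff P) or (S -> R)) -> ((S -> Q) nand R)

not Q = not True = False
not Q iff P = False iff False = True
S -> R = True -> True = True
(not Q iff P) or (S -> R) = True or True = True
S -> Q = True -> True = True
(S -> Q) nand R = True nand True = False
((not Q iff P) or (S -> R)) -> ((S -> Q) nand R) = True -> False = False
Thus #3 is false.

True statements: 0 (none).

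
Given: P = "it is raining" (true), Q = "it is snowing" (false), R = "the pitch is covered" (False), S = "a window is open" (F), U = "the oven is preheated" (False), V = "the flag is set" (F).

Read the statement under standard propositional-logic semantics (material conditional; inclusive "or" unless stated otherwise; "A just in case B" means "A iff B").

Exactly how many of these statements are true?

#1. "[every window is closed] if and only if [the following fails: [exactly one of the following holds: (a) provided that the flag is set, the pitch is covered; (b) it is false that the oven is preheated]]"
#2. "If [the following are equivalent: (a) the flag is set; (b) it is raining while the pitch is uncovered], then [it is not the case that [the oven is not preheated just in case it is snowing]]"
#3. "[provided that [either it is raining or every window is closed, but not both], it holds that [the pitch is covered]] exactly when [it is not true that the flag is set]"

3

#1: Parsed as ~S <-> ~((V -> R) xor ~U)

~S = ~F = T
V -> R = F -> F = T
~U = ~F = T
(V -> R) xor ~U = T xor T = F
~((V -> R) xor ~U) = ~F = T
~S <-> ~((V -> R) xor ~U) = T <-> T = T
Thus #1 is true.

#2: Parsed as (V <-> (P & ~R)) -> ~(~U <-> Q)

~R = ~F = T
P & ~R = T & T = T
V <-> (P & ~R) = F <-> T = F
~U = ~F = T
~U <-> Q = T <-> F = F
~(~U <-> Q) = ~F = T
(V <-> (P & ~R)) -> ~(~U <-> Q) = F -> T = T
So #2 is true.

#3: Parsed as ((P xor ~S) -> R) <-> ~V

~S = ~F = T
P xor ~S = T xor T = F
(P xor ~S) -> R = F -> F = T
~V = ~F = T
((P xor ~S) -> R) <-> ~V = T <-> T = T
Thus #3 is true.

3 of the 3 statements are true (#1, #2, #3).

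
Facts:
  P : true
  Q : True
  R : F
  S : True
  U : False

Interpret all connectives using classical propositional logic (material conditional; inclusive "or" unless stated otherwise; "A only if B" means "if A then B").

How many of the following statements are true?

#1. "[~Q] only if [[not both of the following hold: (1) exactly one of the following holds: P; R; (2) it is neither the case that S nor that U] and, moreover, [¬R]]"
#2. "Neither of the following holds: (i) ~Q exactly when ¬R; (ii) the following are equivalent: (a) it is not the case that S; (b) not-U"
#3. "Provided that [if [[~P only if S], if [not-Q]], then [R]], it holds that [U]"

3

#1: In symbols: ¬Q → (((P ⊕ R) ↑ (S ↓ U)) ∧ ¬R)

¬Q = ¬T = F
P ⊕ R = T ⊕ F = T
S ↓ U = T ↓ F = F
(P ⊕ R) ↑ (S ↓ U) = T ↑ F = T
¬R = ¬F = T
((P ⊕ R) ↑ (S ↓ U)) ∧ ¬R = T ∧ T = T
¬Q → (((P ⊕ R) ↑ (S ↓ U)) ∧ ¬R) = F → T = T
So #1 is true.

#2: This is (¬Q ↔ ¬R) ↓ (¬S ↔ ¬U).

¬Q = ¬T = F
¬R = ¬F = T
¬Q ↔ ¬R = F ↔ T = F
¬S = ¬T = F
¬U = ¬F = T
¬S ↔ ¬U = F ↔ T = F
(¬Q ↔ ¬R) ↓ (¬S ↔ ¬U) = F ↓ F = T
So #2 is true.

#3: Parsed as ((¬Q → (¬P → S)) → R) → U

¬Q = ¬T = F
¬P = ¬T = F
¬P → S = F → T = T
¬Q → (¬P → S) = F → T = T
(¬Q → (¬P → S)) → R = T → F = F
((¬Q → (¬P → S)) → R) → U = F → F = T
Hence #3 is true.

Count: 3.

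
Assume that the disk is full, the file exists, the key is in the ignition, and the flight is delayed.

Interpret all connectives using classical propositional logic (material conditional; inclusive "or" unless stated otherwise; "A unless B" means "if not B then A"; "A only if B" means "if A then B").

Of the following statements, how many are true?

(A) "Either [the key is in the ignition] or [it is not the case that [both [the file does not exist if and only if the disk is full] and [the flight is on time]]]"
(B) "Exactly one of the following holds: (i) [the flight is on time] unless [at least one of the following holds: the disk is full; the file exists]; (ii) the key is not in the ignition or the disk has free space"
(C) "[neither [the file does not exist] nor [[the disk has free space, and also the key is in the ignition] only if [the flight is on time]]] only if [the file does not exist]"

3

Let D = "the key is in the ignition" (T), H = "the file exists" (T), P = "the disk is full" (T), K = "the flight is delayed" (T).

(A): Parsed as D ∨ ¬((¬H ↔ P) ∧ ¬K)

¬H = ¬T = F
¬H ↔ P = F ↔ T = F
¬K = ¬T = F
(¬H ↔ P) ∧ ¬K = F ∧ F = F
¬((¬H ↔ P) ∧ ¬K) = ¬F = T
D ∨ ¬((¬H ↔ P) ∧ ¬K) = T ∨ T = T
Thus (A) is true.

(B): This is (¬K ∨ (P ∨ H)) ⊕ (¬D ∨ ¬P).

¬K = ¬T = F
P ∨ H = T ∨ T = T
¬K ∨ (P ∨ H) = F ∨ T = T
¬D = ¬T = F
¬P = ¬T = F
¬D ∨ ¬P = F ∨ F = F
(¬K ∨ (P ∨ H)) ⊕ (¬D ∨ ¬P) = T ⊕ F = T
Hence (B) is true.

(C): This is (¬H ↓ ((¬P ∧ D) → ¬K)) → ¬H.

¬H = ¬T = F
¬P = ¬T = F
¬P ∧ D = F ∧ T = F
¬K = ¬T = F
(¬P ∧ D) → ¬K = F → F = T
¬H ↓ ((¬P ∧ D) → ¬K) = F ↓ T = F
¬H = ¬T = F
(¬H ↓ ((¬P ∧ D) → ¬K)) → ¬H = F → F = T
Thus (C) is true.

Count: 3.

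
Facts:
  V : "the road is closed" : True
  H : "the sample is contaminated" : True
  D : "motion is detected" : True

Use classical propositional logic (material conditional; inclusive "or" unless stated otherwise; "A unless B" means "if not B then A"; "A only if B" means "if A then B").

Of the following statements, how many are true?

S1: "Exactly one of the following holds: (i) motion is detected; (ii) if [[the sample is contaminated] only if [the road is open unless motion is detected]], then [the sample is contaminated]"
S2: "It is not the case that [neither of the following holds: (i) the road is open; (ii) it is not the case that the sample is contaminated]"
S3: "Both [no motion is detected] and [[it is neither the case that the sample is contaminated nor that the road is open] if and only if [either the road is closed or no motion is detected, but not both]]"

S1: This is D xor ((H -> (~V | D)) -> H).

~V = ~T = F
~V | D = F | T = T
H -> (~V | D) = T -> T = T
(H -> (~V | D)) -> H = T -> T = T
D xor ((H -> (~V | D)) -> H) = T xor T = F
Thus S1 is false.

S2: Formalization: ~(~V nor ~H)

~V = ~T = F
~H = ~T = F
~V nor ~H = F nor F = T
~(~V nor ~H) = ~T = F
So S2 is false.

S3: Parsed as ~D & ((H nor ~V) <-> (V xor ~D))

~D = ~T = F
~V = ~T = F
H nor ~V = T nor F = F
~D = ~T = F
V xor ~D = T xor F = T
(H nor ~V) <-> (V xor ~D) = F <-> T = F
~D & ((H nor ~V) <-> (V xor ~D)) = F & F = F
Hence S3 is false.

True statements: 0 (none).

0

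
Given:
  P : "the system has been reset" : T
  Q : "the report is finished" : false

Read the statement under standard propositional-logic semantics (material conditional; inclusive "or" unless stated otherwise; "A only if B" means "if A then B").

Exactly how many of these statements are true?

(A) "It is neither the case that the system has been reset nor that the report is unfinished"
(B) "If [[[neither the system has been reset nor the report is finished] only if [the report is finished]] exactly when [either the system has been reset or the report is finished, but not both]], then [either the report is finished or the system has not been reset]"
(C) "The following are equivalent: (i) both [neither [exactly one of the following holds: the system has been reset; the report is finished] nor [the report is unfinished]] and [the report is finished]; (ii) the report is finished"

(A): Parsed as P nor ~Q

~Q = ~F = T
P nor ~Q = T nor T = F
Thus (A) is false.

(B): This is (((P nor Q) -> Q) <-> (P xor Q)) -> (Q | ~P).

P nor Q = T nor F = F
(P nor Q) -> Q = F -> F = T
P xor Q = T xor F = T
((P nor Q) -> Q) <-> (P xor Q) = T <-> T = T
~P = ~T = F
Q | ~P = F | F = F
(((P nor Q) -> Q) <-> (P xor Q)) -> (Q | ~P) = T -> F = F
So (B) is false.

(C): In symbols: (((P xor Q) nor ~Q) & Q) <-> Q

P xor Q = T xor F = T
~Q = ~F = T
(P xor Q) nor ~Q = T nor T = F
((P xor Q) nor ~Q) & Q = F & F = F
(((P xor Q) nor ~Q) & Q) <-> Q = F <-> F = T
Thus (C) is true.

1 of the 3 statements is true ((C)).

1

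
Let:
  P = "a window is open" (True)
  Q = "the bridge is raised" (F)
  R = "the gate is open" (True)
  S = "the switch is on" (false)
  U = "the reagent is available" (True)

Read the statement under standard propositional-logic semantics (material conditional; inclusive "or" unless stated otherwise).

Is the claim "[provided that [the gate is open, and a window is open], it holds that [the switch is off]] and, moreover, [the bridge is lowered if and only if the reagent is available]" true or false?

Values: R=True, P=True, S=False, Q=False, U=True.
In symbols: ((R and P) -> not S) and (not Q iff U)

R and P = True and True = True
not S = not False = True
(R and P) -> not S = True -> True = True
not Q = not False = True
not Q iff U = True iff True = True
((R and P) -> not S) and (not Q iff U) = True and True = True

True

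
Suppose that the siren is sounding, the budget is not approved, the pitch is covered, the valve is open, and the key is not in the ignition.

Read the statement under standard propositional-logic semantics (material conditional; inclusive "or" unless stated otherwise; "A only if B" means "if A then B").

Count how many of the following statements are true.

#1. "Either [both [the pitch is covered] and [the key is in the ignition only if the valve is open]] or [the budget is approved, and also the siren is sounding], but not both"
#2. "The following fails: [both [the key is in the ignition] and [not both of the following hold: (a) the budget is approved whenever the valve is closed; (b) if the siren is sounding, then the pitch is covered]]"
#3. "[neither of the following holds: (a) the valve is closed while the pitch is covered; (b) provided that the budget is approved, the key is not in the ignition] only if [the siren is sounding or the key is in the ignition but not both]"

Let R = "the pitch is covered" (True), U = "the key is in the ignition" (False), S = "the valve is open" (True), Q = "the budget is approved" (False), P = "the siren is sounding" (True).

#1: Formalization: (R and (U -> S)) xor (Q and P)

U -> S = False -> True = True
R and (U -> S) = True and True = True
Q and P = False and True = False
(R and (U -> S)) xor (Q and P) = True xor False = True
Thus #1 is true.

#2: This is not (U and ((not S -> Q) nand (P -> R))).

not S = not True = False
not S -> Q = False -> False = True
P -> R = True -> True = True
(not S -> Q) nand (P -> R) = True nand True = False
U and ((not S -> Q) nand (P -> R)) = False and False = False
not (U and ((not S -> Q) nand (P -> R))) = not False = True
Hence #2 is true.

#3: This is ((not S and R) nor (Q -> not U)) -> (P xor U).

not S = not True = False
not S and R = False and True = False
not U = not False = True
Q -> not U = False -> True = True
(not S and R) nor (Q -> not U) = False nor True = False
P xor U = True xor False = True
((not S and R) nor (Q -> not U)) -> (P xor U) = False -> True = True
Thus #3 is true.

3 of the 3 statements are true (#1, #2, #3).

3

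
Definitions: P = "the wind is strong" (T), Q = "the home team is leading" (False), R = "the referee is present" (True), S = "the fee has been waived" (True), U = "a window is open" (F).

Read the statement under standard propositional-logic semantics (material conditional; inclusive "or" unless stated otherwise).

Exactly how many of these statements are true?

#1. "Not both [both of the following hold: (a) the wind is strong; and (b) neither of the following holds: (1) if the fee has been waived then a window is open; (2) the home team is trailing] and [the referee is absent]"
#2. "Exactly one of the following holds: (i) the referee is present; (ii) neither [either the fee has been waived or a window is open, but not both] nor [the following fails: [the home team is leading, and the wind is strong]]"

2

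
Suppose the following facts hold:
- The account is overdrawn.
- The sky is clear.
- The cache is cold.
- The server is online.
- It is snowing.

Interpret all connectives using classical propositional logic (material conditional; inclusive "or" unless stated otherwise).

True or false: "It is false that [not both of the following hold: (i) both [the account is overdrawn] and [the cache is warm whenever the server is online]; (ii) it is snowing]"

Let P = "the account is overdrawn" (T), S = "the server is online" (T), R = "the cache is warm" (F), U = "it is snowing" (T).
This is ¬((P ∧ (S → R)) ↑ U).

S → R = T → F = F
P ∧ (S → R) = T ∧ F = F
(P ∧ (S → R)) ↑ U = F ↑ T = T
¬((P ∧ (S → R)) ↑ U) = ¬T = F

false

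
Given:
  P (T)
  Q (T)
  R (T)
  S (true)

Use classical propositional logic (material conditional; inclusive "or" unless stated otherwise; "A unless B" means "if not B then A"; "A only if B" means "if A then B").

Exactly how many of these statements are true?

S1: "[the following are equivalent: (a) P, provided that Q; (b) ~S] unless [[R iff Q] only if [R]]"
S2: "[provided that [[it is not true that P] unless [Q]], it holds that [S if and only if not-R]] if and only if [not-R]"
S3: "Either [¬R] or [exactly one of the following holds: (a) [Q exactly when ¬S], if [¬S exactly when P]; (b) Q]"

S1: Formalization: ((Q -> P) iff not S) or ((R iff Q) -> R)

Q -> P = True -> True = True
not S = not True = False
(Q -> P) iff not S = True iff False = False
R iff Q = True iff True = True
(R iff Q) -> R = True -> True = True
((Q -> P) iff not S) or ((R iff Q) -> R) = False or True = True
Hence S1 is true.

S2: Formalization: ((not P or Q) -> (S iff not R)) iff not R

not P = not True = False
not P or Q = False or True = True
not R = not True = False
S iff not R = True iff False = False
(not P or Q) -> (S iff not R) = True -> False = False
not R = not True = False
((not P or Q) -> (S iff not R)) iff not R = False iff False = True
Hence S2 is true.

S3: This is not R or (((not S iff P) -> (Q iff not S)) xor Q).

not R = not True = False
not S = not True = False
not S iff P = False iff True = False
not S = not True = False
Q iff not S = True iff False = False
(not S iff P) -> (Q iff not S) = False -> False = True
((not S iff P) -> (Q iff not S)) xor Q = True xor True = False
not R or (((not S iff P) -> (Q iff not S)) xor Q) = False or False = False
Thus S3 is false.

Count: 2.

2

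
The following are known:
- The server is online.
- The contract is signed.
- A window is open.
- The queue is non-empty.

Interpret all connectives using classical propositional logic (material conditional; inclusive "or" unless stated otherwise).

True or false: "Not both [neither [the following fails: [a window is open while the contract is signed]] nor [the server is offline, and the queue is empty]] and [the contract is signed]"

Let S = "a window is open" (T), P = "the contract is signed" (T), G = "the server is online" (T), D = "the queue is empty" (F).
In symbols: (¬(S ∧ P) ↓ (¬G ∧ D)) ↑ P

S ∧ P = T ∧ T = T
¬(S ∧ P) = ¬T = F
¬G = ¬T = F
¬G ∧ D = F ∧ F = F
¬(S ∧ P) ↓ (¬G ∧ D) = F ↓ F = T
(¬(S ∧ P) ↓ (¬G ∧ D)) ↑ P = T ↑ T = F

The statement is false.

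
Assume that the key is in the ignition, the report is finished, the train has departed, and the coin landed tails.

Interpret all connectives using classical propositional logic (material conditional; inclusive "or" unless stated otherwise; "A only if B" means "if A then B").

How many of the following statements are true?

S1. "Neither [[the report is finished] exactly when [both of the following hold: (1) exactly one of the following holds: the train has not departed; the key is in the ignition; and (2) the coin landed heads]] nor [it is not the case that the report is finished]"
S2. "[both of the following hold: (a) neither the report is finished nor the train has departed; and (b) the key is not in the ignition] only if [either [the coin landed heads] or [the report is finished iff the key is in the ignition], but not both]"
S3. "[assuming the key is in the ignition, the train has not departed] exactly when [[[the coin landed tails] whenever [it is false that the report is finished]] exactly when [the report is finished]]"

2

Let Q = "the report is finished" (T), R = "the train has departed" (T), P = "the key is in the ignition" (T), S = "the coin landed heads" (F).

S1: This is (Q ↔ ((¬R ⊕ P) ∧ S)) ↓ ¬Q.

¬R = ¬T = F
¬R ⊕ P = F ⊕ T = T
(¬R ⊕ P) ∧ S = T ∧ F = F
Q ↔ ((¬R ⊕ P) ∧ S) = T ↔ F = F
¬Q = ¬T = F
(Q ↔ ((¬R ⊕ P) ∧ S)) ↓ ¬Q = F ↓ F = T
So S1 is true.

S2: Formalization: ((Q ↓ R) ∧ ¬P) → (S ⊕ (Q ↔ P))

Q ↓ R = T ↓ T = F
¬P = ¬T = F
(Q ↓ R) ∧ ¬P = F ∧ F = F
Q ↔ P = T ↔ T = T
S ⊕ (Q ↔ P) = F ⊕ T = T
((Q ↓ R) ∧ ¬P) → (S ⊕ (Q ↔ P)) = F → T = T
So S2 is true.

S3: Parsed as (P → ¬R) ↔ ((¬Q → ¬S) ↔ Q)

¬R = ¬T = F
P → ¬R = T → F = F
¬Q = ¬T = F
¬S = ¬F = T
¬Q → ¬S = F → T = T
(¬Q → ¬S) ↔ Q = T ↔ T = T
(P → ¬R) ↔ ((¬Q → ¬S) ↔ Q) = F ↔ T = F
Hence S3 is false.

Count: 2.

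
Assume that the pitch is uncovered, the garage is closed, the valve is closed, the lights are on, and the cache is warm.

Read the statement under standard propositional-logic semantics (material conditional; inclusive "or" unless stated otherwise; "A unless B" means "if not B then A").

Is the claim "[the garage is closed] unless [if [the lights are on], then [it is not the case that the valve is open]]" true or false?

The statement is true.

Let Q = "the garage is closed" (T), S = "the lights are on" (T), R = "the valve is open" (F).
Parsed as Q | (S -> ~R)

~R = ~F = T
S -> ~R = T -> T = T
Q | (S -> ~R) = T | T = T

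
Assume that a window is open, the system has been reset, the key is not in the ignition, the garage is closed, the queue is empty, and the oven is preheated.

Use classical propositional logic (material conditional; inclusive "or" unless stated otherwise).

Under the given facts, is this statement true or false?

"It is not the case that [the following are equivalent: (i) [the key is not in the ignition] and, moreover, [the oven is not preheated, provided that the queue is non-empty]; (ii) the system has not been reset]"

true

Let R = "the key is in the ignition" (F), U = "the queue is empty" (T), V = "the oven is preheated" (T), Q = "the system has been reset" (T).
Parsed as ¬((¬R ∧ (¬U → ¬V)) ↔ ¬Q)

¬R = ¬F = T
¬U = ¬T = F
¬V = ¬T = F
¬U → ¬V = F → F = T
¬R ∧ (¬U → ¬V) = T ∧ T = T
¬Q = ¬T = F
(¬R ∧ (¬U → ¬V)) ↔ ¬Q = T ↔ F = F
¬((¬R ∧ (¬U → ¬V)) ↔ ¬Q) = ¬F = T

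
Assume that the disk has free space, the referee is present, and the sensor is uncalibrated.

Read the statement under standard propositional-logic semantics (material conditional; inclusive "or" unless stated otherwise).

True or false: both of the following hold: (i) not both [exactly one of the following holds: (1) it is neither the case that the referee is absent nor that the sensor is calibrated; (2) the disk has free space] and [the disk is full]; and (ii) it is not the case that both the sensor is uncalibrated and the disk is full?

The statement is true.

Let S = "the referee is present" (True), D = "the sensor is calibrated" (False), H = "the disk is full" (False).
Formalization: (((not S nor D) xor not H) nand H) and (not D nand H)

not S = not True = False
not S nor D = False nor False = True
not H = not False = True
(not S nor D) xor not H = True xor True = False
((not S nor D) xor not H) nand H = False nand False = True
not D = not False = True
not D nand H = True nand False = True
(((not S nor D) xor not H) nand H) and (not D nand H) = True and True = True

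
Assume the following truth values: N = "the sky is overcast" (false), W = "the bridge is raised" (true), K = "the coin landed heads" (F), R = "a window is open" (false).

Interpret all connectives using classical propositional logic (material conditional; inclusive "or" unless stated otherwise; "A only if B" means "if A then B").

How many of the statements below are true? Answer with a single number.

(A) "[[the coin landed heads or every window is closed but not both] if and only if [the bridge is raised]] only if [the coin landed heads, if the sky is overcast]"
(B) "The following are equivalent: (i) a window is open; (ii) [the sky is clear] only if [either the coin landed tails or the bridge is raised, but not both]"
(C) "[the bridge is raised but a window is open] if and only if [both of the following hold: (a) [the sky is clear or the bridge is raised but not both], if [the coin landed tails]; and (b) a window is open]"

3

(A): Parsed as ((K xor not R) iff W) -> (N -> K)

not R = not False = True
K xor not R = False xor True = True
(K xor not R) iff W = True iff True = True
N -> K = False -> False = True
((K xor not R) iff W) -> (N -> K) = True -> True = True
Thus (A) is true.

(B): In symbols: R iff (not N -> (not K xor W))

not N = not False = True
not K = not False = True
not K xor W = True xor True = False
not N -> (not K xor W) = True -> False = False
R iff (not N -> (not K xor W)) = False iff False = True
Thus (B) is true.

(C): In symbols: (W and R) iff ((not K -> (not N xor W)) and R)

W and R = True and False = False
not K = not False = True
not N = not False = True
not N xor W = True xor True = False
not K -> (not N xor W) = True -> False = False
(not K -> (not N xor W)) and R = False and False = False
(W and R) iff ((not K -> (not N xor W)) and R) = False iff False = True
So (C) is true.

3 of the 3 statements are true.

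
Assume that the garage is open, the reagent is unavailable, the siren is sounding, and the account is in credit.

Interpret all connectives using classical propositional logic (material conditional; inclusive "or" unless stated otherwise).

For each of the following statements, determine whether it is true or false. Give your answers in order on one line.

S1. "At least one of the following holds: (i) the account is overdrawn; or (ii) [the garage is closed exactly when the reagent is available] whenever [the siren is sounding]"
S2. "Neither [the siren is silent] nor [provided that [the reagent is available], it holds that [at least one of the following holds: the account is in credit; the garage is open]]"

S1 True, S2 False

Let M = "the account is overdrawn" (F), S = "the siren is sounding" (T), K = "the garage is closed" (F), W = "the reagent is available" (F).

S1: Formalization: M | (S -> (K <-> W))

K <-> W = F <-> F = T
S -> (K <-> W) = T -> T = T
M | (S -> (K <-> W)) = F | T = T
So S1 is true.

S2: In symbols: ~S nor (W -> (~M | ~K))

~S = ~T = F
~M = ~F = T
~K = ~F = T
~M | ~K = T | T = T
W -> (~M | ~K) = F -> T = T
~S nor (W -> (~M | ~K)) = F nor T = F
Thus S2 is false.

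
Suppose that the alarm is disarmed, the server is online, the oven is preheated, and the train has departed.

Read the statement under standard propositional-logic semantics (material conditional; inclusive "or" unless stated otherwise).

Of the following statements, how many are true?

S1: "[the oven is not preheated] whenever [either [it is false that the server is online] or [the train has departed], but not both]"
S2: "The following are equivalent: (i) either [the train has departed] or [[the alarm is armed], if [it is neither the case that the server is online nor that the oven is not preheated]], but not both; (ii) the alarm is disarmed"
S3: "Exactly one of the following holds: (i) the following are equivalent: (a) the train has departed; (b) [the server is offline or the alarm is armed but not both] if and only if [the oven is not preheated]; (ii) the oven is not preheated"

1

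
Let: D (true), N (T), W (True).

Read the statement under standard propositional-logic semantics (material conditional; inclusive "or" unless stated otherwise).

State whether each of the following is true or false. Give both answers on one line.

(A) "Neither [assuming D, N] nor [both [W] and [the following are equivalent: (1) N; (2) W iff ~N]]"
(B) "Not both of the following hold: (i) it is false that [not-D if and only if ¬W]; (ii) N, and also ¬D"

(A): This is (D -> N) nor (W and (N iff (W iff not N))).

D -> N = True -> True = True
not N = not True = False
W iff not N = True iff False = False
N iff (W iff not N) = True iff False = False
W and (N iff (W iff not N)) = True and False = False
(D -> N) nor (W and (N iff (W iff not N))) = True nor False = False
So (A) is false.

(B): In symbols: not (not D iff not W) nand (N and not D)

not D = not True = False
not W = not True = False
not D iff not W = False iff False = True
not (not D iff not W) = not True = False
not D = not True = False
N and not D = True and False = False
not (not D iff not W) nand (N and not D) = False nand False = True
So (B) is true.

(A) false; (B) true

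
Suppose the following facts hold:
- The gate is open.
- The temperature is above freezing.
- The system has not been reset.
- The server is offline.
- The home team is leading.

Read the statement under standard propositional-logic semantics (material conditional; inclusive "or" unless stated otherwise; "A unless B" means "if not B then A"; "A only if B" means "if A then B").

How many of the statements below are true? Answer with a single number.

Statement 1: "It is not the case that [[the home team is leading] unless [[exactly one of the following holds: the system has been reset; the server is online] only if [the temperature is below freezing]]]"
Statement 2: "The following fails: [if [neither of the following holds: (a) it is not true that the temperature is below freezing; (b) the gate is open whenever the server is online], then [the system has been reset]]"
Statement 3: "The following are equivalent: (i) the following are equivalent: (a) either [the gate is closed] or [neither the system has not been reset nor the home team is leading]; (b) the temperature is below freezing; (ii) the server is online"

0

Let U = "the home team is leading" (T), R = "the system has been reset" (F), S = "the server is online" (F), Q = "the temperature is below freezing" (F), P = "the gate is open" (T).

Statement 1: Formalization: ¬(U ∨ ((R ⊕ S) → Q))

R ⊕ S = F ⊕ F = F
(R ⊕ S) → Q = F → F = T
U ∨ ((R ⊕ S) → Q) = T ∨ T = T
¬(U ∨ ((R ⊕ S) → Q)) = ¬T = F
So Statement 1 is false.

Statement 2: Parsed as ¬((¬Q ↓ (S → P)) → R)

¬Q = ¬F = T
S → P = F → T = T
¬Q ↓ (S → P) = T ↓ T = F
(¬Q ↓ (S → P)) → R = F → F = T
¬((¬Q ↓ (S → P)) → R) = ¬T = F
Thus Statement 2 is false.

Statement 3: Formalization: ((¬P ∨ (¬R ↓ U)) ↔ Q) ↔ S

¬P = ¬T = F
¬R = ¬F = T
¬R ↓ U = T ↓ T = F
¬P ∨ (¬R ↓ U) = F ∨ F = F
(¬P ∨ (¬R ↓ U)) ↔ Q = F ↔ F = T
((¬P ∨ (¬R ↓ U)) ↔ Q) ↔ S = T ↔ F = F
So Statement 3 is false.

0 of the 3 statements are true (none).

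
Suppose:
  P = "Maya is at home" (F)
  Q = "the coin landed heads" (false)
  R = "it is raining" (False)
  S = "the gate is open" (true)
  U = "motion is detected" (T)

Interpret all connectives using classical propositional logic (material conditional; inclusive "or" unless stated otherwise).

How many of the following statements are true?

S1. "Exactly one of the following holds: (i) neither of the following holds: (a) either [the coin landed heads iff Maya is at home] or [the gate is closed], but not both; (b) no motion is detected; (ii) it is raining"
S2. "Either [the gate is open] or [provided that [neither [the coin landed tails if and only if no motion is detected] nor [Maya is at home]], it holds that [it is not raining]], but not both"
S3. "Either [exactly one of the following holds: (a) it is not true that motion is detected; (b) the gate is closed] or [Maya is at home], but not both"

0

S1: This is (((Q iff P) xor not S) nor not U) xor R.

Q iff P = False iff False = True
not S = not True = False
(Q iff P) xor not S = True xor False = True
not U = not True = False
((Q iff P) xor not S) nor not U = True nor False = False
(((Q iff P) xor not S) nor not U) xor R = False xor False = False
So S1 is false.

S2: This is S xor (((not Q iff not U) nor P) -> not R).

not Q = not False = True
not U = not True = False
not Q iff not U = True iff False = False
(not Q iff not U) nor P = False nor False = True
not R = not False = True
((not Q iff not U) nor P) -> not R = True -> True = True
S xor (((not Q iff not U) nor P) -> not R) = True xor True = False
Hence S2 is false.

S3: Parsed as (not U xor not S) xor P

not U = not True = False
not S = not True = False
not U xor not S = False xor False = False
(not U xor not S) xor P = False xor False = False
So S3 is false.

0 of the 3 statements are true (none).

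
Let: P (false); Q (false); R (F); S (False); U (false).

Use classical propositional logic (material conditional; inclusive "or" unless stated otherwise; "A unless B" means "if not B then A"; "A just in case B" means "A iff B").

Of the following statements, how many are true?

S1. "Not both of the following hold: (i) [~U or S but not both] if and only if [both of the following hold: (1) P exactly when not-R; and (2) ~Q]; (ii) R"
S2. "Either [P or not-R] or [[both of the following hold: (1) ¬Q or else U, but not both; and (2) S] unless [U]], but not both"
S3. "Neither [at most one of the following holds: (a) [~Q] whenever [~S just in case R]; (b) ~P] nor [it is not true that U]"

S1: This is ((¬U ⊕ S) ↔ ((P ↔ ¬R) ∧ ¬Q)) ↑ R.

¬U = ¬F = T
¬U ⊕ S = T ⊕ F = T
¬R = ¬F = T
P ↔ ¬R = F ↔ T = F
¬Q = ¬F = T
(P ↔ ¬R) ∧ ¬Q = F ∧ T = F
(¬U ⊕ S) ↔ ((P ↔ ¬R) ∧ ¬Q) = T ↔ F = F
((¬U ⊕ S) ↔ ((P ↔ ¬R) ∧ ¬Q)) ↑ R = F ↑ F = T
Hence S1 is true.

S2: This is (P ∨ ¬R) ⊕ (((¬Q ⊕ U) ∧ S) ∨ U).

¬R = ¬F = T
P ∨ ¬R = F ∨ T = T
¬Q = ¬F = T
¬Q ⊕ U = T ⊕ F = T
(¬Q ⊕ U) ∧ S = T ∧ F = F
((¬Q ⊕ U) ∧ S) ∨ U = F ∨ F = F
(P ∨ ¬R) ⊕ (((¬Q ⊕ U) ∧ S) ∨ U) = T ⊕ F = T
Hence S2 is true.

S3: Parsed as (((¬S ↔ R) → ¬Q) ↑ ¬P) ↓ ¬U

¬S = ¬F = T
¬S ↔ R = T ↔ F = F
¬Q = ¬F = T
(¬S ↔ R) → ¬Q = F → T = T
¬P = ¬F = T
((¬S ↔ R) → ¬Q) ↑ ¬P = T ↑ T = F
¬U = ¬F = T
(((¬S ↔ R) → ¬Q) ↑ ¬P) ↓ ¬U = F ↓ T = F
So S3 is false.

Count: 2.

2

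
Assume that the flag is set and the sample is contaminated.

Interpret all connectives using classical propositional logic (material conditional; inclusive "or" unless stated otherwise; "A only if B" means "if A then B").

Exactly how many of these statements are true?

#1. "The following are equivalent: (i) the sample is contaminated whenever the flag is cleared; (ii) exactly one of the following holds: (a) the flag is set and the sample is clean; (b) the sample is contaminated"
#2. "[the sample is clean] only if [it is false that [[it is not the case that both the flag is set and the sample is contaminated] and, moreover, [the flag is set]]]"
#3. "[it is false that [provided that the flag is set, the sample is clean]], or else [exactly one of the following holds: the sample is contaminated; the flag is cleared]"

3

Let R = "the flag is set" (T), M = "the sample is contaminated" (T).

#1: Parsed as (~R -> M) <-> ((R & ~M) xor M)

~R = ~T = F
~R -> M = F -> T = T
~M = ~T = F
R & ~M = T & F = F
(R & ~M) xor M = F xor T = T
(~R -> M) <-> ((R & ~M) xor M) = T <-> T = T
Hence #1 is true.

#2: Formalization: ~M -> ~((R nand M) & R)

~M = ~T = F
R nand M = T nand T = F
(R nand M) & R = F & T = F
~((R nand M) & R) = ~F = T
~M -> ~((R nand M) & R) = F -> T = T
Hence #2 is true.

#3: Parsed as ~(R -> ~M) | (M xor ~R)

~M = ~T = F
R -> ~M = T -> F = F
~(R -> ~M) = ~F = T
~R = ~T = F
M xor ~R = T xor F = T
~(R -> ~M) | (M xor ~R) = T | T = T
So #3 is true.

Count: 3.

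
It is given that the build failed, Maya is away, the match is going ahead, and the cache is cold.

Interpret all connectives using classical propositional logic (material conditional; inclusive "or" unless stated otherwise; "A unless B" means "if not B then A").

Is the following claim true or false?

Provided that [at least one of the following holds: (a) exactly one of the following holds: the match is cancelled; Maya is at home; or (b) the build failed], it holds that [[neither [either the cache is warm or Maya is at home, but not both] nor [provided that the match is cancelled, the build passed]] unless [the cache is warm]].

Let M = "the match is cancelled" (F), Q = "Maya is at home" (F), R = "the build passed" (F), N = "the cache is warm" (F).
This is ((M xor Q) | ~R) -> (((N xor Q) nor (M -> R)) | N).

M xor Q = F xor F = F
~R = ~F = T
(M xor Q) | ~R = F | T = T
N xor Q = F xor F = F
M -> R = F -> F = T
(N xor Q) nor (M -> R) = F nor T = F
((N xor Q) nor (M -> R)) | N = F | F = F
((M xor Q) | ~R) -> (((N xor Q) nor (M -> R)) | N) = T -> F = F

False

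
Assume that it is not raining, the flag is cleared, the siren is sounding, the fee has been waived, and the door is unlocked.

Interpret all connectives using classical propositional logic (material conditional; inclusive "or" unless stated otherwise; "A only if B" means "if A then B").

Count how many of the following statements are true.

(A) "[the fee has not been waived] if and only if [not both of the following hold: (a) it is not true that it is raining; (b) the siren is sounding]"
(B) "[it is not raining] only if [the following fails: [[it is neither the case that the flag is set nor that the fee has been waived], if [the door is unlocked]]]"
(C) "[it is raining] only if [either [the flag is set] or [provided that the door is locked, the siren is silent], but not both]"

3

Let S = "the fee has been waived" (True), P = "it is raining" (False), R = "the siren is sounding" (True), U = "the door is locked" (False), Q = "the flag is set" (False).

(A): This is not S iff (not P nand R).

not S = not True = False
not P = not False = True
not P nand R = True nand True = False
not S iff (not P nand R) = False iff False = True
Thus (A) is true.

(B): This is not P -> not (not U -> (Q nor S)).

not P = not False = True
not U = not False = True
Q nor S = False nor True = False
not U -> (Q nor S) = True -> False = False
not (not U -> (Q nor S)) = not False = True
not P -> not (not U -> (Q nor S)) = True -> True = True
So (B) is true.

(C): This is P -> (Q xor (U -> not R)).

not R = not True = False
U -> not R = False -> False = True
Q xor (U -> not R) = False xor True = True
P -> (Q xor (U -> not R)) = False -> True = True
Hence (C) is true.

3 of the 3 statements are true ((A), (B), (C)).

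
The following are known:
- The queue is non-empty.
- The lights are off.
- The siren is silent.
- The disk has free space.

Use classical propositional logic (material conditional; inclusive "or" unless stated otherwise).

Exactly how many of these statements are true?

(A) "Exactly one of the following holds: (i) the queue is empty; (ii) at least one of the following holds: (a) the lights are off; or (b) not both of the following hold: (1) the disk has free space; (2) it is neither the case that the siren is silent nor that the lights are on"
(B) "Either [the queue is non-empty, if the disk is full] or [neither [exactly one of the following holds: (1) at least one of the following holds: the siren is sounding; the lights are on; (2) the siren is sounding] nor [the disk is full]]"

2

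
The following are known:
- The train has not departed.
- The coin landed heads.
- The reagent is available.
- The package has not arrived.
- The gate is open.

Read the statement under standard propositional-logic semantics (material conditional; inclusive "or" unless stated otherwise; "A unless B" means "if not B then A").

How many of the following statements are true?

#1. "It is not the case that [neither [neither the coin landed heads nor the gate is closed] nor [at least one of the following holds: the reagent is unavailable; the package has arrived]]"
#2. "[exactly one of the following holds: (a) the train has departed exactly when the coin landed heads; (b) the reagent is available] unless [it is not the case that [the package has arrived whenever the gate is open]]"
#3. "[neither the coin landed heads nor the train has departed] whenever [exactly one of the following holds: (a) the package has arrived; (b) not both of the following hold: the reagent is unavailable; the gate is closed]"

1

Let N = "the coin landed heads" (True), V = "the gate is open" (True), S = "the reagent is available" (True), G = "the package has arrived" (False), R = "the train has departed" (False).

#1: In symbols: not ((N nor not V) nor (not S or G))

not V = not True = False
N nor not V = True nor False = False
not S = not True = False
not S or G = False or False = False
(N nor not V) nor (not S or G) = False nor False = True
not ((N nor not V) nor (not S or G)) = not True = False
So #1 is false.

#2: This is ((R iff N) xor S) or not (V -> G).

R iff N = False iff True = False
(R iff N) xor S = False xor True = True
V -> G = True -> False = False
not (V -> G) = not False = True
((R iff N) xor S) or not (V -> G) = True or True = True
Hence #2 is true.

#3: Parsed as (G xor (not S nand not V)) -> (N nor R)

not S = not True = False
not V = not True = False
not S nand not V = False nand False = True
G xor (not S nand not V) = False xor True = True
N nor R = True nor False = False
(G xor (not S nand not V)) -> (N nor R) = True -> False = False
Thus #3 is false.

True statements: 1.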